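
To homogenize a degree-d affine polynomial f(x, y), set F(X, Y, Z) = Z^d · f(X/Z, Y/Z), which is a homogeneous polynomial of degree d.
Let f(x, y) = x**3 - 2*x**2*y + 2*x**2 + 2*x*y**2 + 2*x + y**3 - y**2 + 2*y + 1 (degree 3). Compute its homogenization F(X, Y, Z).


F(X, Y, Z) = X**3 - 2*X**2*Y + 2*X**2*Z + 2*X*Y**2 + 2*X*Z**2 + Y**3 - Y**2*Z + 2*Y*Z**2 + Z**3

deg(f) = 3.
Substitute x = X/Z, y = Y/Z into f, then multiply by Z^3.
  monomial 1·x^3·y^0 ↦ 1·X^3·Y^0·Z^0.
  monomial -2·x^2·y^1 ↦ -2·X^2·Y^1·Z^0.
  monomial 2·x^2·y^0 ↦ 2·X^2·Y^0·Z^1.
  monomial 2·x^1·y^2 ↦ 2·X^1·Y^2·Z^0.
  monomial 2·x^1·y^0 ↦ 2·X^1·Y^0·Z^2.
  monomial 1·x^0·y^3 ↦ 1·X^0·Y^3·Z^0.
  monomial -1·x^0·y^2 ↦ -1·X^0·Y^2·Z^1.
  monomial 2·x^0·y^1 ↦ 2·X^0·Y^1·Z^2.
  monomial 1·x^0·y^0 ↦ 1·X^0·Y^0·Z^3.
Collecting: F(X, Y, Z) = X**3 - 2*X**2*Y + 2*X**2*Z + 2*X*Y**2 + 2*X*Z**2 + Y**3 - Y**2*Z + 2*Y*Z**2 + Z**3.


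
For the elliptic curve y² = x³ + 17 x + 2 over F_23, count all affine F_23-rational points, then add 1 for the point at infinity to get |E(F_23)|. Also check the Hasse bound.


Affine points = {(0, 5), (0, 18), (7, 2), (7, 21), (8, 11), (8, 12), (11, 5), (11, 18), (12, 5), (12, 18), (16, 0), (17, 11), (17, 12), (19, 10), (19, 13), (20, 4), (20, 19), (21, 11), (21, 12)}; affine count = 19; |E(F_23)| = 20.

Discriminant check: Δ ∝ 4a³ + 27b² = 4·17³ + 27·2² = 4·4913 + 27·4 ≡ 3 (mod 23). Nonzero ⇒ E is nonsingular.
For each x ∈ F_23, compute rhs = x³ + 17·x + 2 mod 23, then count y ∈ F_23 with y² ≡ rhs.
  x = 0: rhs = 2, matching y values: 5, 18 (2 points).
  x = 1: rhs = 20, matching y values: none (0 points).
  x = 2: rhs = 21, matching y values: none (0 points).
  x = 3: rhs = 11, matching y values: none (0 points).
  x = 4: rhs = 19, matching y values: none (0 points).
  x = 5: rhs = 5, matching y values: none (0 points).
  x = 6: rhs = 21, matching y values: none (0 points).
  x = 7: rhs = 4, matching y values: 2, 21 (2 points).
  x = 8: rhs = 6, matching y values: 11, 12 (2 points).
  x = 9: rhs = 10, matching y values: none (0 points).
  x = 10: rhs = 22, matching y values: none (0 points).
  x = 11: rhs = 2, matching y values: 5, 18 (2 points).
  x = 12: rhs = 2, matching y values: 5, 18 (2 points).
  x = 13: rhs = 5, matching y values: none (0 points).
  x = 14: rhs = 17, matching y values: none (0 points).
  x = 15: rhs = 21, matching y values: none (0 points).
  x = 16: rhs = 0, matching y values: 0 (1 points).
  x = 17: rhs = 6, matching y values: 11, 12 (2 points).
  x = 18: rhs = 22, matching y values: none (0 points).
  x = 19: rhs = 8, matching y values: 10, 13 (2 points).
  x = 20: rhs = 16, matching y values: 4, 19 (2 points).
  x = 21: rhs = 6, matching y values: 11, 12 (2 points).
  x = 22: rhs = 7, matching y values: none (0 points).
Total affine count: 19.
Full point count |E(F_23)| = 19 + 1 = 20.
Hasse bound: |20 − (23+1)| = |-4| = 4 ≤ 2√23 ≈ 9.5917 ✓.


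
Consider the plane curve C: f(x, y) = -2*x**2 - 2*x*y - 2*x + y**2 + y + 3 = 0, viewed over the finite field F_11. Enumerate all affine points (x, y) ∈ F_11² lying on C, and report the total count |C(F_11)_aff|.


Affine F_11-points: {(0, 5), (1, 4), (1, 8), (2, 1), (2, 2), (5, 4), (5, 5), (6, 2), (6, 9), (7, 1)}; count = 10.

For each of the 121 pairs (x, y) ∈ F_11², evaluate f(x, y) mod 11. Record the zeros.
  x = 0: [0↦3, 1↦5, 2↦9, 3↦4, 4↦1, 5↦0, 6↦1, 7↦4, 8↦9, 9↦5, 10↦3]  zeros at y ∈ {5}
  x = 1: [0↦10, 1↦10, 2↦1, 3↦5, 4↦0, 5↦8, 6↦7, 7↦8, 8↦0, 9↦5, 10↦1]  zeros at y ∈ {4, 8}
  x = 2: [0↦2, 1↦0, 2↦0, 3↦2, 4↦6, 5↦1, 6↦9, 7↦8, 8↦9, 9↦1, 10↦6]  zeros at y ∈ {1, 2}
  x = 3: [0↦1, 1↦8, 2↦6, 3↦6, 4↦8, 5↦1, 6↦7, 7↦4, 8↦3, 9↦4, 10↦7]  zeros at y ∈ ∅
  x = 4: [0↦7, 1↦1, 2↦8, 3↦6, 4↦6, 5↦8, 6↦1, 7↦7, 8↦4, 9↦3, 10↦4]  zeros at y ∈ ∅
  x = 5: [0↦9, 1↦1, 2↦6, 3↦2, 4↦0, 5↦0, 6↦2, 7↦6, 8↦1, 9↦9, 10↦8]  zeros at y ∈ {4, 5}
  x = 6: [0↦7, 1↦8, 2↦0, 3↦5, 4↦1, 5↦10, 6↦10, 7↦1, 8↦5, 9↦0, 10↦8]  zeros at y ∈ {2, 9}
  x = 7: [0↦1, 1↦0, 2↦1, 3↦4, 4↦9, 5↦5, 6↦3, 7↦3, 8↦5, 9↦9, 10↦4]  zeros at y ∈ {1}
  x = 8: [0↦2, 1↦10, 2↦9, 3↦10, 4↦2, 5↦7, 6↦3, 7↦1, 8↦1, 9↦3, 10↦7]  zeros at y ∈ ∅
  x = 9: [0↦10, 1↦5, 2↦2, 3↦1, 4↦2, 5↦5, 6↦10, 7↦6, 8↦4, 9↦4, 10↦6]  zeros at y ∈ ∅
  x = 10: [0↦3, 1↦7, 2↦2, 3↦10, 4↦9, 5↦10, 6↦2, 7↦7, 8↦3, 9↦1, 10↦1]  zeros at y ∈ ∅
Collecting zeros: affine points = {(0, 5), (1, 4), (1, 8), (2, 1), (2, 2), (5, 4), (5, 5), (6, 2), (6, 9), (7, 1)}.
Total count |C(F_11)_aff| = 10.


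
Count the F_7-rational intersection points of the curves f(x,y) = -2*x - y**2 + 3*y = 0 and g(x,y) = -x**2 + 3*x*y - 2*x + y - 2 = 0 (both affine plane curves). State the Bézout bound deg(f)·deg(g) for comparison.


Common zeros: ∅; count = 0; Bézout bound = 4.

deg(f) = 2, deg(g) = 2, so Bézout bound = 4.
Scan x ∈ F_7. For each x, list the y ∈ F_7 with f(x, y) ≡ 0 and those with g(x, y) ≡ 0 (mod 7); the common zeros in that column are the intersection.
  x = 0: f ≡ 0 at y ∈ {0, 3}; g ≡ 0 at y ∈ {2}; common: ∅.
  x = 1: f ≡ 0 at y ∈ {1, 2}; g ≡ 0 at y ∈ {3}; common: ∅.
  x = 2: f ≡ 0 at y ∈ {5}; g ≡ 0 at y ∈ ∅; common: ∅.
  x = 3: f ≡ 0 at y ∈ ∅; g ≡ 0 at y ∈ {1}; common: ∅.
  x = 4: f ≡ 0 at y ∈ ∅; g ≡ 0 at y ∈ {2}; common: ∅.
  x = 5: f ≡ 0 at y ∈ {4, 6}; g ≡ 0 at y ∈ {1}; common: ∅.
  x = 6: f ≡ 0 at y ∈ ∅; g ≡ 0 at y ∈ {3}; common: ∅.
Collecting: common zeros = ∅, so the count is 0.
Comparison with the Bézout bound: 0 ≤ 4 = deg(f)·deg(g), as expected for curves with no common component (the affine F_7-count falls short of the bound because intersections may lie at infinity, over extension fields, or carry multiplicity).


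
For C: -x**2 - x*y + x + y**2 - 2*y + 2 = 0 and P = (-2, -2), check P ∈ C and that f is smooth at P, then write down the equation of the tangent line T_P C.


Tangent line at P: 7*x - 4*y + 6 = 0.

Step 1: f(-2, -2) = 0, so P lies on C.
Step 2: partial derivatives
  f_x(x, y) = -2*x - y + 1, f_y(x, y) = -x + 2*y - 2.
  f_x(P) = 7, f_y(P) = -4 (gradient nonzero, so P is smooth).
Step 3: tangent line at P: 7·(x − -2) + -4·(y − -2) = 0.
Expanding: 7*x - 4*y + 6 = 0.


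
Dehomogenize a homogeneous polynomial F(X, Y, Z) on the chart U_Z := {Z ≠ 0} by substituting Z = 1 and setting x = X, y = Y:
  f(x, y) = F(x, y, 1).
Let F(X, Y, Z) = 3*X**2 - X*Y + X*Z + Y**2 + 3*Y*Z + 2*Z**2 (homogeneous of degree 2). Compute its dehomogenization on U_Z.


f(x, y) = 3*x**2 - x*y + x + y**2 + 3*y + 2

On U_Z we set Z = 1. Each monomial c·X^i·Y^j·Z^k in F becomes c·x^i·y^j·1^k = c·x^i·y^j.
Substituting Z = 1: F(X, Y, 1) = 3*x**2 - x*y + x + y**2 + 3*y + 2.
Note: deg(f) ≤ deg(F) = 2; strict inequality happens when F is divisible by Z (lost terms).


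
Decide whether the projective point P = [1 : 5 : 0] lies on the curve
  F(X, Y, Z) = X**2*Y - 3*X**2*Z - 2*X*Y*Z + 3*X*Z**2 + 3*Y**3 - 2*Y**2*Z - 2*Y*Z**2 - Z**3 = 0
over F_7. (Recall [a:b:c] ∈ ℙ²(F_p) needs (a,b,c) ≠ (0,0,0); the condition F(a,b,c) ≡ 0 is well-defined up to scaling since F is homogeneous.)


F(1,5,0) ≡ 2 (mod 7); P is NOT on the curve.

Evaluate F(1, 5, 0) term-by-term (mod 7).
  X**2*Y ↦ 1·1·5·1 = 5
  -3*X**2*Z ↦ -3·1·1·0 = 0
  -2*X*Y*Z ↦ -2·1·5·0 = 0
  3*X*Z**2 ↦ 3·1·1·0 = 0
  3*Y**3 ↦ 3·1·125·1 = 375
  -2*Y**2*Z ↦ -2·1·25·0 = 0
  -2*Y*Z**2 ↦ -2·1·5·0 = 0
  -Z**3 ↦ -1·1·1·0 = 0
Sum: F(1, 5, 0) = (5) + (0) + (0) + (0) + (375) + (0) + (0) + (0) = 380.
Reducing mod 7: 380 ≡ 2 (mod 7).
Since F(a, b, c) ≡ 2 ≠ 0 (mod 7), P does NOT lie on the curve.


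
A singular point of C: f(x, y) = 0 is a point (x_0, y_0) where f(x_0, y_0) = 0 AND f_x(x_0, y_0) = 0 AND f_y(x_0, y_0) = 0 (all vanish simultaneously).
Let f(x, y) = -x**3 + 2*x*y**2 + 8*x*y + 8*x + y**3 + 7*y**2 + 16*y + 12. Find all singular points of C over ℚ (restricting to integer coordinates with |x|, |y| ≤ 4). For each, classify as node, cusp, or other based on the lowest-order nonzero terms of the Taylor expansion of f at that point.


Singular points: {(0, -2)}; classification: cusp.

Compute partial derivatives:
  f_x = -3*x**2 + 2*y**2 + 8*y + 8.
  f_y = 4*x*y + 8*x + 3*y**2 + 14*y + 16.
Scan x_0 ∈ {−4, ..., 4}. For each x_0, f_y(x_0, y) is a polynomial in y; find its integer roots y ∈ {−4, ..., 4}, then test f_x and f at those candidates.
  x = -4: f_y(-4, y) = 3*y**2 - 2*y - 16; vanishes at y ∈ {-2}. (-4, -2): f_x = -48 ≠ 0.
  x = -3: f_y(-3, y) = 3*y**2 + 2*y - 8; vanishes at y ∈ {-2}. (-3, -2): f_x = -27 ≠ 0.
  x = -2: f_y(-2, y) = 3*y**2 + 6*y; vanishes at y ∈ {-2, 0}. (-2, -2): f_x = -12 ≠ 0; (-2, 0): f_x = -4 ≠ 0.
  x = -1: f_y(-1, y) = 3*y**2 + 10*y + 8; vanishes at y ∈ {-2}. (-1, -2): f_x = -3 ≠ 0.
  x = 0: f_y(0, y) = 3*y**2 + 14*y + 16; vanishes at y ∈ {-2}. (0, -2): f_x = 0, f = 0 — SINGULAR.
  x = 1: f_y(1, y) = 3*y**2 + 18*y + 24; vanishes at y ∈ {-4, -2}. (1, -4): f_x = 5 ≠ 0; (1, -2): f_x = -3 ≠ 0.
  x = 2: f_y(2, y) = 3*y**2 + 22*y + 32; vanishes at y ∈ {-2}. (2, -2): f_x = -12 ≠ 0.
  x = 3: f_y(3, y) = 3*y**2 + 26*y + 40; vanishes at y ∈ {-2}. (3, -2): f_x = -27 ≠ 0.
  x = 4: f_y(4, y) = 3*y**2 + 30*y + 48; vanishes at y ∈ {-2}. (4, -2): f_x = -48 ≠ 0.
Only singular point on the grid: (0, -2).
Classify: substitute x = 0 + u, y = -2 + v and expand: f = -u**3 + 2*u*v**2 + v**3 + v**2.
No constant or linear terms (consistent with a singular point). Quadratic part: v**2. Cubic part: -u**3 + 2*u*v**2 + v**3.
The quadratic part v**2 is a perfect square, so there is a single (double) tangent line v = 0, i.e. y = -2. Restricting the cubic part to that line (v = 0) leaves -u**3 ≠ 0, so f is not divisible by v and the branch is v² ≈ u**3 to lowest order — this is a cusp.
Classification: cusp.


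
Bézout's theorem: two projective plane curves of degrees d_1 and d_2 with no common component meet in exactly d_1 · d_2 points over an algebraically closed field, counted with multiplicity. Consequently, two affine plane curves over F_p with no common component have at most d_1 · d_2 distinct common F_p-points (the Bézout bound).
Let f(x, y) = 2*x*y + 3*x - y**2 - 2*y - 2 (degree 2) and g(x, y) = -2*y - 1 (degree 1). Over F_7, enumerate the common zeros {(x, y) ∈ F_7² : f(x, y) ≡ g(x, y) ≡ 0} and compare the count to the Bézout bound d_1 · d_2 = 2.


Common zeros: {(5, 3)}; count = 1; Bézout bound = 2.

deg(f) = 2, deg(g) = 1, so Bézout bound = 2.
Scan x ∈ F_7. For each x, list the y ∈ F_7 with f(x, y) ≡ 0 and those with g(x, y) ≡ 0 (mod 7); the common zeros in that column are the intersection.
  x = 0: f ≡ 0 at y ∈ ∅; g ≡ 0 at y ∈ {3}; common: ∅.
  x = 1: f ≡ 0 at y ∈ {1, 6}; g ≡ 0 at y ∈ {3}; common: ∅.
  x = 2: f ≡ 0 at y ∈ ∅; g ≡ 0 at y ∈ {3}; common: ∅.
  x = 3: f ≡ 0 at y ∈ {0, 4}; g ≡ 0 at y ∈ {3}; common: ∅.
  x = 4: f ≡ 0 at y ∈ ∅; g ≡ 0 at y ∈ {3}; common: ∅.
  x = 5: f ≡ 0 at y ∈ {3, 5}; g ≡ 0 at y ∈ {3}; common: {3}.
  x = 6: f ≡ 0 at y ∈ ∅; g ≡ 0 at y ∈ {3}; common: ∅.
Collecting: common zeros = {(5, 3)}, so the count is 1.
Comparison with the Bézout bound: 1 ≤ 2 = deg(f)·deg(g), as expected for curves with no common component (the affine F_7-count falls short of the bound because intersections may lie at infinity, over extension fields, or carry multiplicity).


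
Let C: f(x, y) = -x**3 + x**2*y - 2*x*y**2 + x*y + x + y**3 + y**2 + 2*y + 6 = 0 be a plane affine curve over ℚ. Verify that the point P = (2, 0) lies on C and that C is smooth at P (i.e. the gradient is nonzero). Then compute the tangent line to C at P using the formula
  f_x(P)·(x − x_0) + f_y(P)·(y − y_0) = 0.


Tangent line at P: -11*x + 8*y + 22 = 0.

Step 1: f(2, 0) = 0, so P lies on C.
Step 2: partial derivatives
  f_x(x, y) = -3*x**2 + 2*x*y - 2*y**2 + y + 1, f_y(x, y) = x**2 - 4*x*y + x + 3*y**2 + 2*y + 2.
  f_x(P) = -11, f_y(P) = 8 (gradient nonzero, so P is smooth).
Step 3: tangent line at P: -11·(x − 2) + 8·(y − 0) = 0.
Expanding: -11*x + 8*y + 22 = 0.


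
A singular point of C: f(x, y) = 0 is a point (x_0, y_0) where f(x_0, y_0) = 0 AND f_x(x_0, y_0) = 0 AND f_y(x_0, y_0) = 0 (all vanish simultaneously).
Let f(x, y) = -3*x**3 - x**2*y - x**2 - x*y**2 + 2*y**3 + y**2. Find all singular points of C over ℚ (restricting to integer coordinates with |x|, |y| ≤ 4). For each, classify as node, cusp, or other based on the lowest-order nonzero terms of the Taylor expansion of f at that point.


Singular points: {(0, 0)}; classification: node.

Compute partial derivatives:
  f_x = -9*x**2 - 2*x*y - 2*x - y**2.
  f_y = -x**2 - 2*x*y + 6*y**2 + 2*y.
Scan x_0 ∈ {−4, ..., 4}. For each x_0, f_y(x_0, y) is a polynomial in y; find its integer roots y ∈ {−4, ..., 4}, then test f_x and f at those candidates.
  x = -4: f_y(-4, y) = 6*y**2 + 10*y - 16; vanishes at y ∈ {1}. (-4, 1): f_x = -129 ≠ 0.
  x = -3: f_y(-3, y) = 6*y**2 + 8*y - 9; no integer root y with |y| ≤ 4.
  x = -2: f_y(-2, y) = 6*y**2 + 6*y - 4; no integer root y with |y| ≤ 4.
  x = -1: f_y(-1, y) = 6*y**2 + 4*y - 1; no integer root y with |y| ≤ 4.
  x = 0: f_y(0, y) = 6*y**2 + 2*y; vanishes at y ∈ {0}. (0, 0): f_x = 0, f = 0 — SINGULAR.
  x = 1: f_y(1, y) = 6*y**2 - 1; no integer root y with |y| ≤ 4.
  x = 2: f_y(2, y) = 6*y**2 - 2*y - 4; vanishes at y ∈ {1}. (2, 1): f_x = -45 ≠ 0.
  x = 3: f_y(3, y) = 6*y**2 - 4*y - 9; no integer root y with |y| ≤ 4.
  x = 4: f_y(4, y) = 6*y**2 - 6*y - 16; no integer root y with |y| ≤ 4.
Only singular point on the grid: (0, 0).
Classify: substitute x = 0 + u, y = 0 + v and expand: f = -3*u**3 - u**2*v - u**2 - u*v**2 + 2*v**3 + v**2.
No constant or linear terms (consistent with a singular point). Quadratic part: -u**2 + v**2. Cubic part: -3*u**3 - u**2*v - u*v**2 + 2*v**3.
The quadratic part v**2 - u**2 = (v − u)(v + u) splits into two distinct linear factors, so there are two distinct tangent lines y − 0 = ±(x − 0) — this is a node (ordinary double point).
Classification: node.


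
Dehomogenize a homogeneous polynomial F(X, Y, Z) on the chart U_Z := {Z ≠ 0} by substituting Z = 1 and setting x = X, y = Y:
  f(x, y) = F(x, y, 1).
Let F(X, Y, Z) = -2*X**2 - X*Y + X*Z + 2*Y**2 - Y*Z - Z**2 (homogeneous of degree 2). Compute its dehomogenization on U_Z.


f(x, y) = -2*x**2 - x*y + x + 2*y**2 - y - 1

On U_Z we set Z = 1. Each monomial c·X^i·Y^j·Z^k in F becomes c·x^i·y^j·1^k = c·x^i·y^j.
Substituting Z = 1: F(X, Y, 1) = -2*x**2 - x*y + x + 2*y**2 - y - 1.
Note: deg(f) ≤ deg(F) = 2; strict inequality happens when F is divisible by Z (lost terms).


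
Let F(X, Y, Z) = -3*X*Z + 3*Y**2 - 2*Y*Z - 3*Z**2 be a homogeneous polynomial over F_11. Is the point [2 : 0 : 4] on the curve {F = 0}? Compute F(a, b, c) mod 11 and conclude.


F(2,0,4) ≡ 5 (mod 11); P is NOT on the curve.

Evaluate F(2, 0, 4) term-by-term (mod 11).
  -3*X*Z ↦ -3·2·1·4 = -24
  3*Y**2 ↦ 3·1·0·1 = 0
  -2*Y*Z ↦ -2·1·0·4 = 0
  -3*Z**2 ↦ -3·1·1·16 = -48
Sum: F(2, 0, 4) = (-24) + (0) + (0) + (-48) = -72.
Reducing mod 11: -72 ≡ 5 (mod 11).
Since F(a, b, c) ≡ 5 ≠ 0 (mod 11), P does NOT lie on the curve.


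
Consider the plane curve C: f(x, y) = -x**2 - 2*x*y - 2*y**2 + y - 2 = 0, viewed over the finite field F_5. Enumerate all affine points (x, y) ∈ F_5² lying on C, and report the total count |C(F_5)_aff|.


Affine F_5-points: {(0, 4), (2, 2), (2, 4), (4, 2)}; count = 4.

For each of the 25 pairs (x, y) ∈ F_5², evaluate f(x, y) mod 5. Record the zeros.
  x = 0: [0↦3, 1↦2, 2↦2, 3↦3, 4↦0]  zeros at y ∈ {4}
  x = 1: [0↦2, 1↦4, 2↦2, 3↦1, 4↦1]  zeros at y ∈ ∅
  x = 2: [0↦4, 1↦4, 2↦0, 3↦2, 4↦0]  zeros at y ∈ {2, 4}
  x = 3: [0↦4, 1↦2, 2↦1, 3↦1, 4↦2]  zeros at y ∈ ∅
  x = 4: [0↦2, 1↦3, 2↦0, 3↦3, 4↦2]  zeros at y ∈ {2}
Collecting zeros: affine points = {(0, 4), (2, 2), (2, 4), (4, 2)}.
Total count |C(F_5)_aff| = 4.


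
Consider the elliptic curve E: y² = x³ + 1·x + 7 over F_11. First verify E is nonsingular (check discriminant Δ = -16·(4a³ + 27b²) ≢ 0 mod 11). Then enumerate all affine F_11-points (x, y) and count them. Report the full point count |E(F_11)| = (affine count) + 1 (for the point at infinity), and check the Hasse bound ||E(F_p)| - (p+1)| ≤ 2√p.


Affine points = {(1, 3), (1, 8), (3, 2), (3, 9), (4, 3), (4, 8), (5, 4), (5, 7), (6, 3), (6, 8), (7, 4), (7, 7), (10, 4), (10, 7)}; affine count = 14; |E(F_11)| = 15.

Discriminant check: Δ ∝ 4a³ + 27b² = 4·1³ + 27·7² = 4·1 + 27·49 ≡ 7 (mod 11). Nonzero ⇒ E is nonsingular.
For each x ∈ F_11, compute rhs = x³ + 1·x + 7 mod 11, then count y ∈ F_11 with y² ≡ rhs.
  x = 0: rhs = 7, matching y values: none (0 points).
  x = 1: rhs = 9, matching y values: 3, 8 (2 points).
  x = 2: rhs = 6, matching y values: none (0 points).
  x = 3: rhs = 4, matching y values: 2, 9 (2 points).
  x = 4: rhs = 9, matching y values: 3, 8 (2 points).
  x = 5: rhs = 5, matching y values: 4, 7 (2 points).
  x = 6: rhs = 9, matching y values: 3, 8 (2 points).
  x = 7: rhs = 5, matching y values: 4, 7 (2 points).
  x = 8: rhs = 10, matching y values: none (0 points).
  x = 9: rhs = 8, matching y values: none (0 points).
  x = 10: rhs = 5, matching y values: 4, 7 (2 points).
Total affine count: 14.
Full point count |E(F_11)| = 14 + 1 = 15.
Hasse bound: |15 − (11+1)| = |3| = 3 ≤ 2√11 ≈ 6.6332 ✓.


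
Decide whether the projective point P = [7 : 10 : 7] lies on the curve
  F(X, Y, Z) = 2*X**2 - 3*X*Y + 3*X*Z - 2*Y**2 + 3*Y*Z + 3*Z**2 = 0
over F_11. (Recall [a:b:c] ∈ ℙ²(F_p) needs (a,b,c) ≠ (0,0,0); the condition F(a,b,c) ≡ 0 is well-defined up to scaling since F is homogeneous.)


F(7,10,7) ≡ 5 (mod 11); P is NOT on the curve.

Evaluate F(7, 10, 7) term-by-term (mod 11).
  2*X**2 ↦ 2·49·1·1 = 98
  -3*X*Y ↦ -3·7·10·1 = -210
  3*X*Z ↦ 3·7·1·7 = 147
  -2*Y**2 ↦ -2·1·100·1 = -200
  3*Y*Z ↦ 3·1·10·7 = 210
  3*Z**2 ↦ 3·1·1·49 = 147
Sum: F(7, 10, 7) = (98) + (-210) + (147) + (-200) + (210) + (147) = 192.
Reducing mod 11: 192 ≡ 5 (mod 11).
Since F(a, b, c) ≡ 5 ≠ 0 (mod 11), P does NOT lie on the curve.


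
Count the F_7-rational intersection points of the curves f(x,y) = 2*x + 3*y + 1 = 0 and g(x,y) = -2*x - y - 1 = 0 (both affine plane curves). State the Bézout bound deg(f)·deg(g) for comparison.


Common zeros: {(3, 0)}; count = 1; Bézout bound = 1.

deg(f) = 1, deg(g) = 1, so Bézout bound = 1.
Scan x ∈ F_7. For each x, list the y ∈ F_7 with f(x, y) ≡ 0 and those with g(x, y) ≡ 0 (mod 7); the common zeros in that column are the intersection.
  x = 0: f ≡ 0 at y ∈ {2}; g ≡ 0 at y ∈ {6}; common: ∅.
  x = 1: f ≡ 0 at y ∈ {6}; g ≡ 0 at y ∈ {4}; common: ∅.
  x = 2: f ≡ 0 at y ∈ {3}; g ≡ 0 at y ∈ {2}; common: ∅.
  x = 3: f ≡ 0 at y ∈ {0}; g ≡ 0 at y ∈ {0}; common: {0}.
  x = 4: f ≡ 0 at y ∈ {4}; g ≡ 0 at y ∈ {5}; common: ∅.
  x = 5: f ≡ 0 at y ∈ {1}; g ≡ 0 at y ∈ {3}; common: ∅.
  x = 6: f ≡ 0 at y ∈ {5}; g ≡ 0 at y ∈ {1}; common: ∅.
Collecting: common zeros = {(3, 0)}, so the count is 1.
Comparison with the Bézout bound: 1 ≤ 1 = deg(f)·deg(g), as expected for curves with no common component (the bound is attained).


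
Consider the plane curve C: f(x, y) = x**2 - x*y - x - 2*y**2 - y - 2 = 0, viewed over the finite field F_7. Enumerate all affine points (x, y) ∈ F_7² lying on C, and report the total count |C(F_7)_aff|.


Affine F_7-points: {(1, 2), (1, 4), (2, 0), (2, 2), (4, 4), (6, 0)}; count = 6.

For each of the 49 pairs (x, y) ∈ F_7², evaluate f(x, y) mod 7. Record the zeros.
  x = 0: [0↦5, 1↦2, 2↦2, 3↦5, 4↦4, 5↦6, 6↦4]  zeros at y ∈ ∅
  x = 1: [0↦5, 1↦1, 2↦0, 3↦2, 4↦0, 5↦1, 6↦5]  zeros at y ∈ {2, 4}
  x = 2: [0↦0, 1↦2, 2↦0, 3↦1, 4↦5, 5↦5, 6↦1]  zeros at y ∈ {0, 2}
  x = 3: [0↦4, 1↦5, 2↦2, 3↦2, 4↦5, 5↦4, 6↦6]  zeros at y ∈ ∅
  x = 4: [0↦3, 1↦3, 2↦6, 3↦5, 4↦0, 5↦5, 6↦6]  zeros at y ∈ {4}
  x = 5: [0↦4, 1↦3, 2↦5, 3↦3, 4↦4, 5↦1, 6↦1]  zeros at y ∈ ∅
  x = 6: [0↦0, 1↦5, 2↦6, 3↦3, 4↦3, 5↦6, 6↦5]  zeros at y ∈ {0}
Collecting zeros: affine points = {(1, 2), (1, 4), (2, 0), (2, 2), (4, 4), (6, 0)}.
Total count |C(F_7)_aff| = 6.


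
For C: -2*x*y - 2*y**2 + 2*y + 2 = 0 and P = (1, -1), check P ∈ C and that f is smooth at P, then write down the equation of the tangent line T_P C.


Tangent line at P: 2*x + 4*y + 2 = 0.

Step 1: f(1, -1) = 0, so P lies on C.
Step 2: partial derivatives
  f_x(x, y) = -2*y, f_y(x, y) = -2*x - 4*y + 2.
  f_x(P) = 2, f_y(P) = 4 (gradient nonzero, so P is smooth).
Step 3: tangent line at P: 2·(x − 1) + 4·(y − -1) = 0.
Expanding: 2*x + 4*y + 2 = 0.


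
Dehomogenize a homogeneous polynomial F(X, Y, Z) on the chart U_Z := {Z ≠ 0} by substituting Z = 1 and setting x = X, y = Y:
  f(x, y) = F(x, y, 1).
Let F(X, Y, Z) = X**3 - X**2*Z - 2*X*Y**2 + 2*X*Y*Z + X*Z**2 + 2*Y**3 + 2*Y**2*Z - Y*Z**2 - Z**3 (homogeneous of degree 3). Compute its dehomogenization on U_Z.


f(x, y) = x**3 - x**2 - 2*x*y**2 + 2*x*y + x + 2*y**3 + 2*y**2 - y - 1

On U_Z we set Z = 1. Each monomial c·X^i·Y^j·Z^k in F becomes c·x^i·y^j·1^k = c·x^i·y^j.
Substituting Z = 1: F(X, Y, 1) = x**3 - x**2 - 2*x*y**2 + 2*x*y + x + 2*y**3 + 2*y**2 - y - 1.
Note: deg(f) ≤ deg(F) = 3; strict inequality happens when F is divisible by Z (lost terms).


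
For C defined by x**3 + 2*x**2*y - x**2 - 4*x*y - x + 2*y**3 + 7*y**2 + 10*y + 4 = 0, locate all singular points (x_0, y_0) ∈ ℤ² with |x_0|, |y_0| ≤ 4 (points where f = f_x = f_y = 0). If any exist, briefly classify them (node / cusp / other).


Singular points: {(1, -1)}; classification: cusp.

Compute partial derivatives:
  f_x = 3*x**2 + 4*x*y - 2*x - 4*y - 1.
  f_y = 2*x**2 - 4*x + 6*y**2 + 14*y + 10.
Scan x_0 ∈ {−4, ..., 4}. For each x_0, f_y(x_0, y) is a polynomial in y; find its integer roots y ∈ {−4, ..., 4}, then test f_x and f at those candidates.
  x = -4: f_y(-4, y) = 6*y**2 + 14*y + 58; no integer root y with |y| ≤ 4.
  x = -3: f_y(-3, y) = 6*y**2 + 14*y + 40; no integer root y with |y| ≤ 4.
  x = -2: f_y(-2, y) = 6*y**2 + 14*y + 26; no integer root y with |y| ≤ 4.
  x = -1: f_y(-1, y) = 6*y**2 + 14*y + 16; no integer root y with |y| ≤ 4.
  x = 0: f_y(0, y) = 6*y**2 + 14*y + 10; no integer root y with |y| ≤ 4.
  x = 1: f_y(1, y) = 6*y**2 + 14*y + 8; vanishes at y ∈ {-1}. (1, -1): f_x = 0, f = 0 — SINGULAR.
  x = 2: f_y(2, y) = 6*y**2 + 14*y + 10; no integer root y with |y| ≤ 4.
  x = 3: f_y(3, y) = 6*y**2 + 14*y + 16; no integer root y with |y| ≤ 4.
  x = 4: f_y(4, y) = 6*y**2 + 14*y + 26; no integer root y with |y| ≤ 4.
Only singular point on the grid: (1, -1).
Classify: substitute x = 1 + u, y = -1 + v and expand: f = u**3 + 2*u**2*v + 2*v**3 + v**2.
No constant or linear terms (consistent with a singular point). Quadratic part: v**2. Cubic part: u**3 + 2*u**2*v + 2*v**3.
The quadratic part v**2 is a perfect square, so there is a single (double) tangent line v = 0, i.e. y = -1. Restricting the cubic part to that line (v = 0) leaves u**3 ≠ 0, so f is not divisible by v and the branch is v² ≈ -u**3 to lowest order — this is a cusp.
Classification: cusp.


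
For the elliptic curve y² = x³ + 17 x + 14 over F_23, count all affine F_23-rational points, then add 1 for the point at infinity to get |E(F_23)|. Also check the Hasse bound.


Affine points = {(1, 3), (1, 20), (3, 0), (4, 10), (4, 13), (7, 4), (7, 19), (8, 8), (8, 15), (14, 11), (14, 12), (16, 9), (16, 14), (17, 8), (17, 15), (21, 8), (21, 15)}; affine count = 17; |E(F_23)| = 18.

Discriminant check: Δ ∝ 4a³ + 27b² = 4·17³ + 27·14² = 4·4913 + 27·196 ≡ 12 (mod 23). Nonzero ⇒ E is nonsingular.
For each x ∈ F_23, compute rhs = x³ + 17·x + 14 mod 23, then count y ∈ F_23 with y² ≡ rhs.
  x = 0: rhs = 14, matching y values: none (0 points).
  x = 1: rhs = 9, matching y values: 3, 20 (2 points).
  x = 2: rhs = 10, matching y values: none (0 points).
  x = 3: rhs = 0, matching y values: 0 (1 points).
  x = 4: rhs = 8, matching y values: 10, 13 (2 points).
  x = 5: rhs = 17, matching y values: none (0 points).
  x = 6: rhs = 10, matching y values: none (0 points).
  x = 7: rhs = 16, matching y values: 4, 19 (2 points).
  x = 8: rhs = 18, matching y values: 8, 15 (2 points).
  x = 9: rhs = 22, matching y values: none (0 points).
  x = 10: rhs = 11, matching y values: none (0 points).
  x = 11: rhs = 14, matching y values: none (0 points).
  x = 12: rhs = 14, matching y values: none (0 points).
  x = 13: rhs = 17, matching y values: none (0 points).
  x = 14: rhs = 6, matching y values: 11, 12 (2 points).
  x = 15: rhs = 10, matching y values: none (0 points).
  x = 16: rhs = 12, matching y values: 9, 14 (2 points).
  x = 17: rhs = 18, matching y values: 8, 15 (2 points).
  x = 18: rhs = 11, matching y values: none (0 points).
  x = 19: rhs = 20, matching y values: none (0 points).
  x = 20: rhs = 5, matching y values: none (0 points).
  x = 21: rhs = 18, matching y values: 8, 15 (2 points).
  x = 22: rhs = 19, matching y values: none (0 points).
Total affine count: 17.
Full point count |E(F_23)| = 17 + 1 = 18.
Hasse bound: |18 − (23+1)| = |-6| = 6 ≤ 2√23 ≈ 9.5917 ✓.


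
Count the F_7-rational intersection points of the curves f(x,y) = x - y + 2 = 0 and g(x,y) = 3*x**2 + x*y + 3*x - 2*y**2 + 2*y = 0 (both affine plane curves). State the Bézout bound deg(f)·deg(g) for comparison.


Common zeros: ∅; count = 0; Bézout bound = 2.

deg(f) = 1, deg(g) = 2, so Bézout bound = 2.
Scan x ∈ F_7. For each x, list the y ∈ F_7 with f(x, y) ≡ 0 and those with g(x, y) ≡ 0 (mod 7); the common zeros in that column are the intersection.
  x = 0: f ≡ 0 at y ∈ {2}; g ≡ 0 at y ∈ {0, 1}; common: ∅.
  x = 1: f ≡ 0 at y ∈ {3}; g ≡ 0 at y ∈ {1, 4}; common: ∅.
  x = 2: f ≡ 0 at y ∈ {4}; g ≡ 0 at y ∈ ∅; common: ∅.
  x = 3: f ≡ 0 at y ∈ {5}; g ≡ 0 at y ∈ ∅; common: ∅.
  x = 4: f ≡ 0 at y ∈ {6}; g ≡ 0 at y ∈ ∅; common: ∅.
  x = 5: f ≡ 0 at y ∈ {0}; g ≡ 0 at y ∈ ∅; common: ∅.
  x = 6: f ≡ 0 at y ∈ {1}; g ≡ 0 at y ∈ {0, 4}; common: ∅.
Collecting: common zeros = ∅, so the count is 0.
Comparison with the Bézout bound: 0 ≤ 2 = deg(f)·deg(g), as expected for curves with no common component (the affine F_7-count falls short of the bound because intersections may lie at infinity, over extension fields, or carry multiplicity).


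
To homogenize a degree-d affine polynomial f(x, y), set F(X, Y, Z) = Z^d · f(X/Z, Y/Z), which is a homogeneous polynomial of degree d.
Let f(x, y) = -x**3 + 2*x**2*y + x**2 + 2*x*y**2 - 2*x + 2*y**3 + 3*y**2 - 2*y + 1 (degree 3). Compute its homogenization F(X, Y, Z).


F(X, Y, Z) = -X**3 + 2*X**2*Y + X**2*Z + 2*X*Y**2 - 2*X*Z**2 + 2*Y**3 + 3*Y**2*Z - 2*Y*Z**2 + Z**3

deg(f) = 3.
Substitute x = X/Z, y = Y/Z into f, then multiply by Z^3.
  monomial -1·x^3·y^0 ↦ -1·X^3·Y^0·Z^0.
  monomial 2·x^2·y^1 ↦ 2·X^2·Y^1·Z^0.
  monomial 1·x^2·y^0 ↦ 1·X^2·Y^0·Z^1.
  monomial 2·x^1·y^2 ↦ 2·X^1·Y^2·Z^0.
  monomial -2·x^1·y^0 ↦ -2·X^1·Y^0·Z^2.
  monomial 2·x^0·y^3 ↦ 2·X^0·Y^3·Z^0.
  monomial 3·x^0·y^2 ↦ 3·X^0·Y^2·Z^1.
  monomial -2·x^0·y^1 ↦ -2·X^0·Y^1·Z^2.
  monomial 1·x^0·y^0 ↦ 1·X^0·Y^0·Z^3.
Collecting: F(X, Y, Z) = -X**3 + 2*X**2*Y + X**2*Z + 2*X*Y**2 - 2*X*Z**2 + 2*Y**3 + 3*Y**2*Z - 2*Y*Z**2 + Z**3.


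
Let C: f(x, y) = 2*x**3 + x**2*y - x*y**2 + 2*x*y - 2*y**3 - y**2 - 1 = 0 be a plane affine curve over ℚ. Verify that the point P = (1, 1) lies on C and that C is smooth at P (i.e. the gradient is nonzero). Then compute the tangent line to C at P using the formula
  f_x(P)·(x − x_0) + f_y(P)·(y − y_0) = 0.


Tangent line at P: 9*x - 7*y - 2 = 0.

Step 1: f(1, 1) = 0, so P lies on C.
Step 2: partial derivatives
  f_x(x, y) = 6*x**2 + 2*x*y - y**2 + 2*y, f_y(x, y) = x**2 - 2*x*y + 2*x - 6*y**2 - 2*y.
  f_x(P) = 9, f_y(P) = -7 (gradient nonzero, so P is smooth).
Step 3: tangent line at P: 9·(x − 1) + -7·(y − 1) = 0.
Expanding: 9*x - 7*y - 2 = 0.


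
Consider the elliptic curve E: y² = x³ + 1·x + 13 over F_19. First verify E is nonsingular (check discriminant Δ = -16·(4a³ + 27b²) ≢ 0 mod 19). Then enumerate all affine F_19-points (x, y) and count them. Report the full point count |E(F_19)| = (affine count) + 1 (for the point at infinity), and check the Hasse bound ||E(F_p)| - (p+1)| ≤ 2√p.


Affine points = {(2, 2), (2, 17), (3, 9), (3, 10), (4, 9), (4, 10), (6, 8), (6, 11), (8, 1), (8, 18), (10, 4), (10, 15), (11, 5), (11, 14), (12, 9), (12, 10), (13, 0), (14, 4), (14, 15), (18, 7), (18, 12)}; affine count = 21; |E(F_19)| = 22.

Discriminant check: Δ ∝ 4a³ + 27b² = 4·1³ + 27·13² = 4·1 + 27·169 ≡ 7 (mod 19). Nonzero ⇒ E is nonsingular.
For each x ∈ F_19, compute rhs = x³ + 1·x + 13 mod 19, then count y ∈ F_19 with y² ≡ rhs.
  x = 0: rhs = 13, matching y values: none (0 points).
  x = 1: rhs = 15, matching y values: none (0 points).
  x = 2: rhs = 4, matching y values: 2, 17 (2 points).
  x = 3: rhs = 5, matching y values: 9, 10 (2 points).
  x = 4: rhs = 5, matching y values: 9, 10 (2 points).
  x = 5: rhs = 10, matching y values: none (0 points).
  x = 6: rhs = 7, matching y values: 8, 11 (2 points).
  x = 7: rhs = 2, matching y values: none (0 points).
  x = 8: rhs = 1, matching y values: 1, 18 (2 points).
  x = 9: rhs = 10, matching y values: none (0 points).
  x = 10: rhs = 16, matching y values: 4, 15 (2 points).
  x = 11: rhs = 6, matching y values: 5, 14 (2 points).
  x = 12: rhs = 5, matching y values: 9, 10 (2 points).
  x = 13: rhs = 0, matching y values: 0 (1 points).
  x = 14: rhs = 16, matching y values: 4, 15 (2 points).
  x = 15: rhs = 2, matching y values: none (0 points).
  x = 16: rhs = 2, matching y values: none (0 points).
  x = 17: rhs = 3, matching y values: none (0 points).
  x = 18: rhs = 11, matching y values: 7, 12 (2 points).
Total affine count: 21.
Full point count |E(F_19)| = 21 + 1 = 22.
Hasse bound: |22 − (19+1)| = |2| = 2 ≤ 2√19 ≈ 8.7178 ✓.


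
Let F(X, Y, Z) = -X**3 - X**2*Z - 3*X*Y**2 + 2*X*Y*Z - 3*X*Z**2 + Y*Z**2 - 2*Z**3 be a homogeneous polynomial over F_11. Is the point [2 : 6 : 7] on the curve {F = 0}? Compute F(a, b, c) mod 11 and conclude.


F(2,6,7) ≡ 0 (mod 11); P is on the curve.

Evaluate F(2, 6, 7) term-by-term (mod 11).
  -X**3 ↦ -1·8·1·1 = -8
  -X**2*Z ↦ -1·4·1·7 = -28
  -3*X*Y**2 ↦ -3·2·36·1 = -216
  2*X*Y*Z ↦ 2·2·6·7 = 168
  -3*X*Z**2 ↦ -3·2·1·49 = -294
  Y*Z**2 ↦ 1·1·6·49 = 294
  -2*Z**3 ↦ -2·1·1·343 = -686
Sum: F(2, 6, 7) = (-8) + (-28) + (-216) + (168) + (-294) + (294) + (-686) = -770.
Reducing mod 11: -770 ≡ 0 (mod 11).
Since F(a, b, c) ≡ 0 (mod 11), P lies on the curve.


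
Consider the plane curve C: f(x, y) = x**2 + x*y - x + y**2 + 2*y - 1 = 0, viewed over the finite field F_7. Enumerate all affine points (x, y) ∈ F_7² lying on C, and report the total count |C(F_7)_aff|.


Affine F_7-points: {(0, 2), (0, 3), (5, 3), (5, 4), (6, 2), (6, 4)}; count = 6.

For each of the 49 pairs (x, y) ∈ F_7², evaluate f(x, y) mod 7. Record the zeros.
  x = 0: [0↦6, 1↦2, 2↦0, 3↦0, 4↦2, 5↦6, 6↦5]  zeros at y ∈ {2, 3}
  x = 1: [0↦6, 1↦3, 2↦2, 3↦3, 4↦6, 5↦4, 6↦4]  zeros at y ∈ ∅
  x = 2: [0↦1, 1↦6, 2↦6, 3↦1, 4↦5, 5↦4, 6↦5]  zeros at y ∈ ∅
  x = 3: [0↦5, 1↦4, 2↦5, 3↦1, 4↦6, 5↦6, 6↦1]  zeros at y ∈ ∅
  x = 4: [0↦4, 1↦4, 2↦6, 3↦3, 4↦2, 5↦3, 6↦6]  zeros at y ∈ ∅
  x = 5: [0↦5, 1↦6, 2↦2, 3↦0, 4↦0, 5↦2, 6↦6]  zeros at y ∈ {3, 4}
  x = 6: [0↦1, 1↦3, 2↦0, 3↦6, 4↦0, 5↦3, 6↦1]  zeros at y ∈ {2, 4}
Collecting zeros: affine points = {(0, 2), (0, 3), (5, 3), (5, 4), (6, 2), (6, 4)}.
Total count |C(F_7)_aff| = 6.


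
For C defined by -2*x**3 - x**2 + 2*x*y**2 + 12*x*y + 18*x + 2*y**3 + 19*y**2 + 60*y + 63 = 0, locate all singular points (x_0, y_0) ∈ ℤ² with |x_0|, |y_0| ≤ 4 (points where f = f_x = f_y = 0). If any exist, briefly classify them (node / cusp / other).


Singular points: {(0, -3)}; classification: node.

Compute partial derivatives:
  f_x = -6*x**2 - 2*x + 2*y**2 + 12*y + 18.
  f_y = 4*x*y + 12*x + 6*y**2 + 38*y + 60.
Scan x_0 ∈ {−4, ..., 4}. For each x_0, f_y(x_0, y) is a polynomial in y; find its integer roots y ∈ {−4, ..., 4}, then test f_x and f at those candidates.
  x = -4: f_y(-4, y) = 6*y**2 + 22*y + 12; vanishes at y ∈ {-3}. (-4, -3): f_x = -88 ≠ 0.
  x = -3: f_y(-3, y) = 6*y**2 + 26*y + 24; vanishes at y ∈ {-3}. (-3, -3): f_x = -48 ≠ 0.
  x = -2: f_y(-2, y) = 6*y**2 + 30*y + 36; vanishes at y ∈ {-3, -2}. (-2, -3): f_x = -20 ≠ 0; (-2, -2): f_x = -18 ≠ 0.
  x = -1: f_y(-1, y) = 6*y**2 + 34*y + 48; vanishes at y ∈ {-3}. (-1, -3): f_x = -4 ≠ 0.
  x = 0: f_y(0, y) = 6*y**2 + 38*y + 60; vanishes at y ∈ {-3}. (0, -3): f_x = 0, f = 0 — SINGULAR.
  x = 1: f_y(1, y) = 6*y**2 + 42*y + 72; vanishes at y ∈ {-4, -3}. (1, -4): f_x = -6 ≠ 0; (1, -3): f_x = -8 ≠ 0.
  x = 2: f_y(2, y) = 6*y**2 + 46*y + 84; vanishes at y ∈ {-3}. (2, -3): f_x = -28 ≠ 0.
  x = 3: f_y(3, y) = 6*y**2 + 50*y + 96; vanishes at y ∈ {-3}. (3, -3): f_x = -60 ≠ 0.
  x = 4: f_y(4, y) = 6*y**2 + 54*y + 108; vanishes at y ∈ {-3}. (4, -3): f_x = -104 ≠ 0.
Only singular point on the grid: (0, -3).
Classify: substitute x = 0 + u, y = -3 + v and expand: f = -2*u**3 - u**2 + 2*u*v**2 + 2*v**3 + v**2.
No constant or linear terms (consistent with a singular point). Quadratic part: -u**2 + v**2. Cubic part: -2*u**3 + 2*u*v**2 + 2*v**3.
The quadratic part v**2 - u**2 = (v − u)(v + u) splits into two distinct linear factors, so there are two distinct tangent lines y − -3 = ±(x − 0) — this is a node (ordinary double point).
Classification: node.


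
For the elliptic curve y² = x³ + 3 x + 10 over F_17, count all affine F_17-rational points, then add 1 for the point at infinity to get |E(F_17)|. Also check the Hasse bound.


Affine points = {(4, 1), (4, 16), (7, 0), (8, 6), (8, 11), (9, 1), (9, 16), (13, 6), (13, 11), (14, 5), (14, 12), (15, 8), (15, 9)}; affine count = 13; |E(F_17)| = 14.

Discriminant check: Δ ∝ 4a³ + 27b² = 4·3³ + 27·10² = 4·27 + 27·100 ≡ 3 (mod 17). Nonzero ⇒ E is nonsingular.
For each x ∈ F_17, compute rhs = x³ + 3·x + 10 mod 17, then count y ∈ F_17 with y² ≡ rhs.
  x = 0: rhs = 10, matching y values: none (0 points).
  x = 1: rhs = 14, matching y values: none (0 points).
  x = 2: rhs = 7, matching y values: none (0 points).
  x = 3: rhs = 12, matching y values: none (0 points).
  x = 4: rhs = 1, matching y values: 1, 16 (2 points).
  x = 5: rhs = 14, matching y values: none (0 points).
  x = 6: rhs = 6, matching y values: none (0 points).
  x = 7: rhs = 0, matching y values: 0 (1 points).
  x = 8: rhs = 2, matching y values: 6, 11 (2 points).
  x = 9: rhs = 1, matching y values: 1, 16 (2 points).
  x = 10: rhs = 3, matching y values: none (0 points).
  x = 11: rhs = 14, matching y values: none (0 points).
  x = 12: rhs = 6, matching y values: none (0 points).
  x = 13: rhs = 2, matching y values: 6, 11 (2 points).
  x = 14: rhs = 8, matching y values: 5, 12 (2 points).
  x = 15: rhs = 13, matching y values: 8, 9 (2 points).
  x = 16: rhs = 6, matching y values: none (0 points).
Total affine count: 13.
Full point count |E(F_17)| = 13 + 1 = 14.
Hasse bound: |14 − (17+1)| = |-4| = 4 ≤ 2√17 ≈ 8.2462 ✓.


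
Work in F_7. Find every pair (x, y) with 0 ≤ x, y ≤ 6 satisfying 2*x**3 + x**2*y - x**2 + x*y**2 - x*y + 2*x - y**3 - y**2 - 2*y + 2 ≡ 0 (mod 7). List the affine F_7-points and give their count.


Affine F_7-points: {(0, 2), (1, 2), (1, 3), (2, 2), (2, 3), (3, 3), (5, 6)}; count = 7.

For each of the 49 pairs (x, y) ∈ F_7², evaluate f(x, y) mod 7. Record the zeros.
  x = 0: [0↦2, 1↦5, 2↦0, 3↦2, 4↦5, 5↦3, 6↦4]  zeros at y ∈ {2}
  x = 1: [0↦5, 1↦2, 2↦0, 3↦0, 4↦3, 5↦3, 6↦1]  zeros at y ∈ {2, 3}
  x = 2: [0↦4, 1↦4, 2↦0, 3↦0, 4↦5, 5↦2, 6↦6]  zeros at y ∈ {2, 3}
  x = 3: [0↦4, 1↦2, 2↦5, 3↦0, 4↦2, 5↦5, 6↦3]  zeros at y ∈ {3}
  x = 4: [0↦3, 1↦1, 2↦6, 3↦5, 4↦6, 5↦3, 6↦4]  zeros at y ∈ ∅
  x = 5: [0↦6, 1↦6, 2↦1, 3↦6, 4↦1, 5↦1, 6↦0]  zeros at y ∈ {6}
  x = 6: [0↦4, 1↦1, 2↦2, 3↦1, 4↦6, 5↦4, 6↦3]  zeros at y ∈ ∅
Collecting zeros: affine points = {(0, 2), (1, 2), (1, 3), (2, 2), (2, 3), (3, 3), (5, 6)}.
Total count |C(F_7)_aff| = 7.


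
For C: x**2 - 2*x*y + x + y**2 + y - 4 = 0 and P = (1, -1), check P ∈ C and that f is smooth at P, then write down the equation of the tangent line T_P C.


Tangent line at P: 5*x - 3*y - 8 = 0.

Step 1: f(1, -1) = 0, so P lies on C.
Step 2: partial derivatives
  f_x(x, y) = 2*x - 2*y + 1, f_y(x, y) = -2*x + 2*y + 1.
  f_x(P) = 5, f_y(P) = -3 (gradient nonzero, so P is smooth).
Step 3: tangent line at P: 5·(x − 1) + -3·(y − -1) = 0.
Expanding: 5*x - 3*y - 8 = 0.


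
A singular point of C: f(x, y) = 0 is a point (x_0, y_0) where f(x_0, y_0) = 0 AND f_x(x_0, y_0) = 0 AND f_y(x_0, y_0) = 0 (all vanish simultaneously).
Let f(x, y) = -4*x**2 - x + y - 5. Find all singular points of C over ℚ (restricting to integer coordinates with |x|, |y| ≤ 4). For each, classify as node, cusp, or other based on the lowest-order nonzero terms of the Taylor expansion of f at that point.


No singular points in the scanned grid; C is smooth there.

Compute partial derivatives:
  f_x = -8*x - 1.
  f_y = 1.
f_y = 1 is a nonzero constant, so f_y never vanishes: no point (x, y) can satisfy f = f_x = f_y = 0. In particular no (x, y) ∈ {−4, ..., 4}² is singular; the curve is smooth.


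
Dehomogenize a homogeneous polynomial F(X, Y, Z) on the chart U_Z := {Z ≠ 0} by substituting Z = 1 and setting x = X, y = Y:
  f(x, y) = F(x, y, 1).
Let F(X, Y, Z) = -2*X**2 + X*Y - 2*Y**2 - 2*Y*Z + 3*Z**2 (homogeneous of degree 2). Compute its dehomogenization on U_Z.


f(x, y) = -2*x**2 + x*y - 2*y**2 - 2*y + 3

On U_Z we set Z = 1. Each monomial c·X^i·Y^j·Z^k in F becomes c·x^i·y^j·1^k = c·x^i·y^j.
Substituting Z = 1: F(X, Y, 1) = -2*x**2 + x*y - 2*y**2 - 2*y + 3.
Note: deg(f) ≤ deg(F) = 2; strict inequality happens when F is divisible by Z (lost terms).


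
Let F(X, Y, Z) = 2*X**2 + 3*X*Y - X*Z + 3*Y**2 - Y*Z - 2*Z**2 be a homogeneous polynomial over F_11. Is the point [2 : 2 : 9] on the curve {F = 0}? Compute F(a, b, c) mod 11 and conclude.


F(2,2,9) ≡ 10 (mod 11); P is NOT on the curve.

Evaluate F(2, 2, 9) term-by-term (mod 11).
  2*X**2 ↦ 2·4·1·1 = 8
  3*X*Y ↦ 3·2·2·1 = 12
  -X*Z ↦ -1·2·1·9 = -18
  3*Y**2 ↦ 3·1·4·1 = 12
  -Y*Z ↦ -1·1·2·9 = -18
  -2*Z**2 ↦ -2·1·1·81 = -162
Sum: F(2, 2, 9) = (8) + (12) + (-18) + (12) + (-18) + (-162) = -166.
Reducing mod 11: -166 ≡ 10 (mod 11).
Since F(a, b, c) ≡ 10 ≠ 0 (mod 11), P does NOT lie on the curve.


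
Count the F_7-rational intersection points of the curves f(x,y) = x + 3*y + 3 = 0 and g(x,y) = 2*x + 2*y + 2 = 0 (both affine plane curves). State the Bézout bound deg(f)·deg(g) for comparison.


Common zeros: {(0, 6)}; count = 1; Bézout bound = 1.

deg(f) = 1, deg(g) = 1, so Bézout bound = 1.
Scan x ∈ F_7. For each x, list the y ∈ F_7 with f(x, y) ≡ 0 and those with g(x, y) ≡ 0 (mod 7); the common zeros in that column are the intersection.
  x = 0: f ≡ 0 at y ∈ {6}; g ≡ 0 at y ∈ {6}; common: {6}.
  x = 1: f ≡ 0 at y ∈ {1}; g ≡ 0 at y ∈ {5}; common: ∅.
  x = 2: f ≡ 0 at y ∈ {3}; g ≡ 0 at y ∈ {4}; common: ∅.
  x = 3: f ≡ 0 at y ∈ {5}; g ≡ 0 at y ∈ {3}; common: ∅.
  x = 4: f ≡ 0 at y ∈ {0}; g ≡ 0 at y ∈ {2}; common: ∅.
  x = 5: f ≡ 0 at y ∈ {2}; g ≡ 0 at y ∈ {1}; common: ∅.
  x = 6: f ≡ 0 at y ∈ {4}; g ≡ 0 at y ∈ {0}; common: ∅.
Collecting: common zeros = {(0, 6)}, so the count is 1.
Comparison with the Bézout bound: 1 ≤ 1 = deg(f)·deg(g), as expected for curves with no common component (the bound is attained).
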